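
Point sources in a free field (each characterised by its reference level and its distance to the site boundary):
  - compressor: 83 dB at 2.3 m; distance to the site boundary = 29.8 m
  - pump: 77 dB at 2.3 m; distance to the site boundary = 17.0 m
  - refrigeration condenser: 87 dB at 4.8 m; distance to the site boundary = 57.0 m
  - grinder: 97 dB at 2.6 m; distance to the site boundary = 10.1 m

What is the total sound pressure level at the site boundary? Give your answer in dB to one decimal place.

Propagate each source to the receiver with L = L_ref − 20·log₁₀(r/r_ref), then add intensities.
compressor: 83 − 20·log₁₀(29.8/2.3) = 83 − 22.25 = 60.75 dB.
pump: 77 − 20·log₁₀(17.0/2.3) = 77 − 17.37 = 59.63 dB.
refrigeration condenser: 87 − 20·log₁₀(57.0/4.8) = 87 − 21.49 = 65.51 dB.
grinder: 97 − 20·log₁₀(10.1/2.6) = 97 − 11.79 = 85.21 dB.
Σ 10^(L/10) = 3.378e+08 → L_total = 10·log₁₀(3.378e+08) = 85.29 dB.

85.3 dB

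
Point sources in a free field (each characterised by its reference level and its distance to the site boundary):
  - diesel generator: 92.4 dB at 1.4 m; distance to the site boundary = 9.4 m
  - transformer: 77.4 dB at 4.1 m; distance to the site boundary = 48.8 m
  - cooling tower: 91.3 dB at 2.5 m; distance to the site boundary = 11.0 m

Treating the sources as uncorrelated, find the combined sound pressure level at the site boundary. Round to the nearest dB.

80 dB

First find each source's level at the receiver (point-source: −20·log₁₀(r/r_ref)), then combine on an intensity basis.
diesel generator: 92.4 − 20·log₁₀(9.4/1.4) = 92.4 − 16.54 = 75.86 dB.
transformer: 77.4 − 20·log₁₀(48.8/4.1) = 77.4 − 21.51 = 55.89 dB.
cooling tower: 91.3 − 20·log₁₀(11.0/2.5) = 91.3 − 12.87 = 78.43 dB.
Σ 10^(L/10) = 1.086e+08 → L_total = 10·log₁₀(1.086e+08) = 80.36 dB.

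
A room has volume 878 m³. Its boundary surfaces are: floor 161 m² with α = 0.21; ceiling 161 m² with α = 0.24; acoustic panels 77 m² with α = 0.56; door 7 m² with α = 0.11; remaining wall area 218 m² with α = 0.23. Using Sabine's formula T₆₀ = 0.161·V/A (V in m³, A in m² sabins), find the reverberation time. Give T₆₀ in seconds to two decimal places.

0.85 s

Summing Sᵢαᵢ: 161·0.21 + 161·0.24 + 77·0.56 + 7·0.11 + 218·0.23 = 166.48 m².
T₆₀ = 0.161·V/A = 0.161·878/166.48 = 0.849 s.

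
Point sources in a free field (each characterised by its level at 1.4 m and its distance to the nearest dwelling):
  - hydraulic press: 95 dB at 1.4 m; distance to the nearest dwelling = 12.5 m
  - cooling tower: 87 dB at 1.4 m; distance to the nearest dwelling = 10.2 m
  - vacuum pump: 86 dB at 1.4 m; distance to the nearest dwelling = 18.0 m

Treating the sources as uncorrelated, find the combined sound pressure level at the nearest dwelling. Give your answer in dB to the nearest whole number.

77 dB

Propagate each source to the receiver with L = L_ref − 20·log₁₀(r/r_ref), then add intensities.
hydraulic press: 95 − 20·log₁₀(12.5/1.4) = 95 − 19.02 = 75.98 dB.
cooling tower: 87 − 20·log₁₀(10.2/1.4) = 87 − 17.25 = 69.75 dB.
vacuum pump: 86 − 20·log₁₀(18.0/1.4) = 86 − 22.18 = 63.82 dB.
Σ 10^(L/10) = 5.152e+07 → L_total = 10·log₁₀(5.152e+07) = 77.12 dB.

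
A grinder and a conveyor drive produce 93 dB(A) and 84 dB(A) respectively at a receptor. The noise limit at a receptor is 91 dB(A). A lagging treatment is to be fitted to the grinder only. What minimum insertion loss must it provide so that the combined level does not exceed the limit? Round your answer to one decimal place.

The untreated sources together contribute 10^(84/10) = 2.512e+08, i.e. 84.00 dB(A).
The limit corresponds to 10^(91/10) = 1.259e+09; subtracting the fixed part leaves 1.008e+09 for the grinder, i.e. 90.03 dB(A).
Required insertion loss = 93 − 90.03 = 2.97 dB.

3.0 dB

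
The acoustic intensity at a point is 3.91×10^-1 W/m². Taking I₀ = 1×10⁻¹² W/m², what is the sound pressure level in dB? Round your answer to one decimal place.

115.9 dB

I/I₀ = 3.91×10^-1/10⁻¹² = 3.91×10^11, and L = 10·log₁₀(I/I₀).
L = 10·(0.5922 + 11) = 115.92 dB.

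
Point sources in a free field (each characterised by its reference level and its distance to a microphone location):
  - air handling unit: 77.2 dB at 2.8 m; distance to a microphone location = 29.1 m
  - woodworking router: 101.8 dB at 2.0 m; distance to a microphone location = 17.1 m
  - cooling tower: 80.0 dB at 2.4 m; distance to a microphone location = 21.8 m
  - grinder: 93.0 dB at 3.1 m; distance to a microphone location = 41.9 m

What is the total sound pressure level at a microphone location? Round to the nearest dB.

83 dB

Apply inverse-square spreading to bring every level to the receiver, then sum 10^(L/10).
air handling unit: 77.2 − 20·log₁₀(29.1/2.8) = 77.2 − 20.33 = 56.87 dB.
woodworking router: 101.8 − 20·log₁₀(17.1/2.0) = 101.8 − 18.64 = 83.16 dB.
cooling tower: 80.0 − 20·log₁₀(21.8/2.4) = 80.0 − 19.16 = 60.84 dB.
grinder: 93.0 − 20·log₁₀(41.9/3.1) = 93.0 − 22.62 = 70.38 dB.
Σ 10^(L/10) = 2.197e+08 → L_total = 10·log₁₀(2.197e+08) = 83.42 dB.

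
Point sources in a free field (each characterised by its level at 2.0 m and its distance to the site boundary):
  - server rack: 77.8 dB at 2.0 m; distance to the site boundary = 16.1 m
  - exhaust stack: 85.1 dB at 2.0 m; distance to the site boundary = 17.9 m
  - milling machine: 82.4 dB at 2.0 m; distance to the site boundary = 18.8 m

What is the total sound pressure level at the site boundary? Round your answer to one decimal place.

68.4 dB

First find each source's level at the receiver (point-source: −20·log₁₀(r/r_ref)), then combine on an intensity basis.
server rack: 77.8 − 20·log₁₀(16.1/2.0) = 77.8 − 18.12 = 59.68 dB.
exhaust stack: 85.1 − 20·log₁₀(17.9/2.0) = 85.1 − 19.04 = 66.06 dB.
milling machine: 82.4 − 20·log₁₀(18.8/2.0) = 82.4 − 19.46 = 62.94 dB.
Σ 10^(L/10) = 6.936e+06 → L_total = 10·log₁₀(6.936e+06) = 68.41 dB.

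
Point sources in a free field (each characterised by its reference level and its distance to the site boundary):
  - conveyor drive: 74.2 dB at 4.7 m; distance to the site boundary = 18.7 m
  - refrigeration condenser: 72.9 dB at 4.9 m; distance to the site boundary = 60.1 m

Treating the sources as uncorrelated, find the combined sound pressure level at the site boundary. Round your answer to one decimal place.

First find each source's level at the receiver (point-source: −20·log₁₀(r/r_ref)), then combine on an intensity basis.
conveyor drive: 74.2 − 20·log₁₀(18.7/4.7) = 74.2 − 11.99 = 62.21 dB.
refrigeration condenser: 72.9 − 20·log₁₀(60.1/4.9) = 72.9 − 21.77 = 51.13 dB.
Σ 10^(L/10) = 1.791e+06 → L_total = 10·log₁₀(1.791e+06) = 62.53 dB.

62.5 dB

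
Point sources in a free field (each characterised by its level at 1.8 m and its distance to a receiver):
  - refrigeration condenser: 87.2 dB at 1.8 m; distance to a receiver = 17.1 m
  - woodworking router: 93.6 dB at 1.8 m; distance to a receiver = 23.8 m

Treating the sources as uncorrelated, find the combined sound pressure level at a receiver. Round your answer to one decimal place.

72.8 dB

First find each source's level at the receiver (point-source: −20·log₁₀(r/r_ref)), then combine on an intensity basis.
refrigeration condenser: 87.2 − 20·log₁₀(17.1/1.8) = 87.2 − 19.55 = 67.65 dB.
woodworking router: 93.6 − 20·log₁₀(23.8/1.8) = 93.6 − 22.43 = 71.17 dB.
Σ 10^(L/10) = 1.892e+07 → L_total = 10·log₁₀(1.892e+07) = 72.77 dB.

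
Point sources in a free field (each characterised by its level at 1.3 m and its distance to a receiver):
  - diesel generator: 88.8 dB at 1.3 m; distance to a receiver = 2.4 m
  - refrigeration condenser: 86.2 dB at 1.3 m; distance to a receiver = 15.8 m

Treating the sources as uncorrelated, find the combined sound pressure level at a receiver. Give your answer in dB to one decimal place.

First find each source's level at the receiver (point-source: −20·log₁₀(r/r_ref)), then combine on an intensity basis.
diesel generator: 88.8 − 20·log₁₀(2.4/1.3) = 88.8 − 5.33 = 83.47 dB.
refrigeration condenser: 86.2 − 20·log₁₀(15.8/1.3) = 86.2 − 21.69 = 64.51 dB.
Σ 10^(L/10) = 2.254e+08 → L_total = 10·log₁₀(2.254e+08) = 83.53 dB.

83.5 dB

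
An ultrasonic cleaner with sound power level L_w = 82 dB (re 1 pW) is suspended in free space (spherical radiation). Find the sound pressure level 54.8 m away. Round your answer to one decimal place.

36.2 dB

Free-field spherical radiation: L_p = L_w − 10·log₁₀(4π·r²), r = 54.8 m.
4π·r² = 3.774e+04 m², 10·log₁₀ of that is 45.768 dB.
L_p = 82 − 45.768 = 36.23 dB.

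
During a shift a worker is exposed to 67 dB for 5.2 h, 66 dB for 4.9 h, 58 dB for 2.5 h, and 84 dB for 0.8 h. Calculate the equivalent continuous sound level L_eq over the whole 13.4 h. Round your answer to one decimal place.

72.7 dB

Weight each interval's intensity by its duration and average over T = 13.4 h:
Σ tᵢ·10^(Lᵢ/10) = 5.2·10^(67/10) + 4.9·10^(66/10) + 2.5·10^(58/10) + 0.8·10^(84/10) = 2.481e+08.
L_eq = 10·log₁₀(2.481e+08/13.4) = 72.68 dB.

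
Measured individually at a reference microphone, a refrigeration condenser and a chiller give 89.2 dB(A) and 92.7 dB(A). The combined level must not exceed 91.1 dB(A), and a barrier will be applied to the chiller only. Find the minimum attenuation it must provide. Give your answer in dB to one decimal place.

Everything except the chiller sums to 10^(89.2/10) = 8.318e+08 in linear terms, 89.20 dB(A).
The limit corresponds to 10^(91.1/10) = 1.288e+09; subtracting the fixed part leaves 4.565e+08 for the chiller, i.e. 86.59 dB(A).
So the chiller must be reduced from 92.7 to 86.59 dB(A): IL = 6.11 dB.

6.1 dB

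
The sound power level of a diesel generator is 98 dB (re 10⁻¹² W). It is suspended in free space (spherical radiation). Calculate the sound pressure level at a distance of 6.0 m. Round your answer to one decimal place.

The power spreads over a sphere of area 4π·r², so L_p = L_w − 10·log₁₀(4π·r²).
4π·r² = 452.4 m², 10·log₁₀ of that is 26.555 dB.
L_p = 98 − 26.555 = 71.44 dB.

71.4 dB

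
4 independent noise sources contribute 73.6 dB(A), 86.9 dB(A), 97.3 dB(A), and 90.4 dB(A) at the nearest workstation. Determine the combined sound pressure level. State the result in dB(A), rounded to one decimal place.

98.4 dB(A)

For uncorrelated sources the intensities add, so convert each level to linear form, sum, and take 10·log₁₀ of the total.
Σ 10^(L/10) = 10^(73.6/10) + 10^(86.9/10) + 10^(97.3/10) + 10^(90.4/10) = 6.979e+09.
L_total = 10·log₁₀(6.979e+09) = 98.44 dB(A).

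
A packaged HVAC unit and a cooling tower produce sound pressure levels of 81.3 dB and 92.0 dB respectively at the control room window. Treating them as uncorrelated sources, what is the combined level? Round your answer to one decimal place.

For uncorrelated sources the intensities add, so convert each level to linear form, sum, and take 10·log₁₀ of the total.
Σ 10^(L/10) = 10^(81.3/10) + 10^(92.0/10) = 1.720e+09.
L_total = 10·log₁₀(1.720e+09) = 92.35 dB.

92.4 dB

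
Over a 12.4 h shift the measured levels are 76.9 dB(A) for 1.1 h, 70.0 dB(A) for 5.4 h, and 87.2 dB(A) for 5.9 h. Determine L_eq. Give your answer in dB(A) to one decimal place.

84.1 dB(A)

Weight each interval's intensity by its duration and average over T = 12.4 h:
Σ tᵢ·10^(Lᵢ/10) = 1.1·10^(76.9/10) + 5.4·10^(70.0/10) + 5.9·10^(87.2/10) = 3.204e+09.
L_eq = 10·log₁₀(3.204e+09/12.4) = 84.12 dB(A).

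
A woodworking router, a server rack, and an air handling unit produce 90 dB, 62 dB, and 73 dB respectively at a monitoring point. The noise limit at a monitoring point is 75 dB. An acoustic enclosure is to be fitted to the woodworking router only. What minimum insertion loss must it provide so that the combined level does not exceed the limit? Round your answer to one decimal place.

Fixed contribution from the other sources: Σ 10^(L/10) = 10^(62/10) + 10^(73/10) = 2.154e+07 (73.33 dB).
The limit corresponds to 10^(75/10) = 3.162e+07; subtracting the fixed part leaves 1.009e+07 for the woodworking router, i.e. 70.04 dB.
So the woodworking router must be reduced from 90 to 70.04 dB: IL = 19.96 dB.

20.0 dB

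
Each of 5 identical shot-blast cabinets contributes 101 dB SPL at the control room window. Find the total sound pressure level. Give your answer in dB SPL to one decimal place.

L_total = L₁ + 10·log₁₀ N for N identical incoherent sources.
L_total = 101 + 10·log₁₀(5) = 101 + 6.990 = 107.99 dB SPL.

108.0 dB SPL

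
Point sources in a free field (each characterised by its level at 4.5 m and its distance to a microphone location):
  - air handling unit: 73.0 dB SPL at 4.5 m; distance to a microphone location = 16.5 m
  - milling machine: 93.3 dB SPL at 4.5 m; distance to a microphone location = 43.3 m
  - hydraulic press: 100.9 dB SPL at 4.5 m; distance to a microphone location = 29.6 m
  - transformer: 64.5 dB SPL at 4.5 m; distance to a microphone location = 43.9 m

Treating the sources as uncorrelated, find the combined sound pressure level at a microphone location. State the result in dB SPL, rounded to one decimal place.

First find each source's level at the receiver (point-source: −20·log₁₀(r/r_ref)), then combine on an intensity basis.
air handling unit: 73.0 − 20·log₁₀(16.5/4.5) = 73.0 − 11.29 = 61.71 dB SPL.
milling machine: 93.3 − 20·log₁₀(43.3/4.5) = 93.3 − 19.67 = 73.63 dB SPL.
hydraulic press: 100.9 − 20·log₁₀(29.6/4.5) = 100.9 − 16.36 = 84.54 dB SPL.
transformer: 64.5 − 20·log₁₀(43.9/4.5) = 64.5 − 19.79 = 44.71 dB SPL.
Σ 10^(L/10) = 3.089e+08 → L_total = 10·log₁₀(3.089e+08) = 84.90 dB SPL.

84.9 dB SPL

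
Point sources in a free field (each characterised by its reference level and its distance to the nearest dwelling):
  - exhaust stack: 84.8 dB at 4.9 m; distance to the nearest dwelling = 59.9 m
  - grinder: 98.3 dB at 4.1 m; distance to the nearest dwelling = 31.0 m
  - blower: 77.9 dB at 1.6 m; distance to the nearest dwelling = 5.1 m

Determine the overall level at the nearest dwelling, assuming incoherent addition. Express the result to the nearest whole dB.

81 dB

First find each source's level at the receiver (point-source: −20·log₁₀(r/r_ref)), then combine on an intensity basis.
exhaust stack: 84.8 − 20·log₁₀(59.9/4.9) = 84.8 − 21.74 = 63.06 dB.
grinder: 98.3 − 20·log₁₀(31.0/4.1) = 98.3 − 17.57 = 80.73 dB.
blower: 77.9 − 20·log₁₀(5.1/1.6) = 77.9 − 10.07 = 67.83 dB.
Σ 10^(L/10) = 1.264e+08 → L_total = 10·log₁₀(1.264e+08) = 81.02 dB.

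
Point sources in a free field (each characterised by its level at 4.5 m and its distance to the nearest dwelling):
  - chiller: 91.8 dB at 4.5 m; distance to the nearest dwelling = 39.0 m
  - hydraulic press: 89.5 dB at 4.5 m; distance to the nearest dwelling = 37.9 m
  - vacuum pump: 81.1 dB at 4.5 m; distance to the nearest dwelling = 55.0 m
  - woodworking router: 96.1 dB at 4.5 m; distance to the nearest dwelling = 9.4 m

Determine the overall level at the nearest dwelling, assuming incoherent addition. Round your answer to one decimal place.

89.9 dB

First find each source's level at the receiver (point-source: −20·log₁₀(r/r_ref)), then combine on an intensity basis.
chiller: 91.8 − 20·log₁₀(39.0/4.5) = 91.8 − 18.76 = 73.04 dB.
hydraulic press: 89.5 − 20·log₁₀(37.9/4.5) = 89.5 − 18.51 = 70.99 dB.
vacuum pump: 81.1 − 20·log₁₀(55.0/4.5) = 81.1 − 21.74 = 59.36 dB.
woodworking router: 96.1 − 20·log₁₀(9.4/4.5) = 96.1 − 6.40 = 89.70 dB.
Σ 10^(L/10) = 9.672e+08 → L_total = 10·log₁₀(9.672e+08) = 89.86 dB.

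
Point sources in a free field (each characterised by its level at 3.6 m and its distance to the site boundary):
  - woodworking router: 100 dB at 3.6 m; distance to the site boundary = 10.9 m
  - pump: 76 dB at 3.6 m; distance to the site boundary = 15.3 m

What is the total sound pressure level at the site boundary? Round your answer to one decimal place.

90.4 dB

Propagate each source to the receiver with L = L_ref − 20·log₁₀(r/r_ref), then add intensities.
woodworking router: 100 − 20·log₁₀(10.9/3.6) = 100 − 9.62 = 90.38 dB.
pump: 76 − 20·log₁₀(15.3/3.6) = 76 − 12.57 = 63.43 dB.
Σ 10^(L/10) = 1.093e+09 → L_total = 10·log₁₀(1.093e+09) = 90.39 dB.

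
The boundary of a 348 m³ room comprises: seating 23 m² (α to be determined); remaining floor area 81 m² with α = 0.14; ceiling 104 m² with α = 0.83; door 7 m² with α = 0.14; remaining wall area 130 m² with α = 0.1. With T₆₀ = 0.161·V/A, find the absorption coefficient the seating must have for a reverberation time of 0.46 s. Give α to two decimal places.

0.44

A = 0.161·V/T₆₀ = 0.161·348/0.46 = 121.80 m² sabins.
Absorption from the other surfaces = 81·0.14 + 104·0.83 + 7·0.14 + 130·0.1 = 111.64 m², so the seating must supply 10.16 m² over 23 m².
α = 10.16/23 = 0.442.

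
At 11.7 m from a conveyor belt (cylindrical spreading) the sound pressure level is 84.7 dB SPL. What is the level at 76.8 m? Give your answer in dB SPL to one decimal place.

Cylindrical spreading from a line source gives a 10·log₁₀(r₂/r₁) drop.
L₂ = 84.7 − 10·log₁₀(76.8/11.7) = 84.7 − 8.172 = 76.53 dB SPL.

76.5 dB SPL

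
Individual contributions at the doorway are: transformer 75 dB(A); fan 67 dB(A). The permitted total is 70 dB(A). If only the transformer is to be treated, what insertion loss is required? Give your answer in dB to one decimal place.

Fixed contribution from the other source: Σ 10^(L/10) = 10^(67/10) = 5.012e+06 (67.00 dB(A)).
The limit corresponds to 10^(70/10) = 1.000e+07; subtracting the fixed part leaves 4.988e+06 for the transformer, i.e. 66.98 dB(A).
So the transformer must be reduced from 75 to 66.98 dB(A): IL = 8.02 dB.

8.0 dB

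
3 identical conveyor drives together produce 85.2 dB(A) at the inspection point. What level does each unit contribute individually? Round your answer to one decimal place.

For N identical incoherent sources L_total = L₁ + 10·log₁₀ N, so L₁ = 85.2 − 10·log₁₀(3) = 85.2 − 4.771.

80.4 dB(A)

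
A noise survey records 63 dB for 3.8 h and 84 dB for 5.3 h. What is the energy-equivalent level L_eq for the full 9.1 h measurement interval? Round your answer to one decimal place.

81.7 dB

Weight each interval's intensity by its duration and average over T = 9.1 h:
Σ tᵢ·10^(Lᵢ/10) = 3.8·10^(63/10) + 5.3·10^(84/10) = 1.339e+09.
L_eq = 10·log₁₀(1.339e+09/9.1) = 81.68 dB.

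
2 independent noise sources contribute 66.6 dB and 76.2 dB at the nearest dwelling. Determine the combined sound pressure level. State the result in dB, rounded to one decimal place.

Incoherent sources combine by intensity addition: L_total = 10·log₁₀(Σ 10^(L_i/10)).
Σ 10^(L/10) = 10^(66.6/10) + 10^(76.2/10) = 4.626e+07.
L_total = 10·log₁₀(4.626e+07) = 76.65 dB.

76.7 dB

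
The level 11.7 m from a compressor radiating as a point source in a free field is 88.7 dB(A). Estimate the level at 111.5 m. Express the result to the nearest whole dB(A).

69 dB(A)

Point-source attenuation: ΔL = 20·log₁₀(r₂/r₁) = 20·log₁₀(111.5/11.7) = 19.582 dB.
L₂ = 88.7 − 20·log₁₀(111.5/11.7) = 88.7 − 19.582 = 69.12 dB(A).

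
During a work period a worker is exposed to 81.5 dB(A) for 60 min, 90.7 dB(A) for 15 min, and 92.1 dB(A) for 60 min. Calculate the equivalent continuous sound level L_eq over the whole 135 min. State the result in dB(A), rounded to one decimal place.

The energy average is taken in the linear domain: L_eq = 10·log₁₀[(Σ tᵢ·10^(Lᵢ/10))/T], T = 135 min.
Σ tᵢ·10^(Lᵢ/10) = 60·10^(81.5/10) + 15·10^(90.7/10) + 60·10^(92.1/10) = 1.234e+11.
L_eq = 10·log₁₀(1.234e+11/135) = 89.61 dB(A).

89.6 dB(A)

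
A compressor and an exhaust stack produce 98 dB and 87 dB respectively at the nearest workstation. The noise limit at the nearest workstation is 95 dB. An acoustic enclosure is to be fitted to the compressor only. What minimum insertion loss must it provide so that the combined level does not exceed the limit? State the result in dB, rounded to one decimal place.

3.7 dB

Everything except the compressor sums to 10^(87/10) = 5.012e+08 in linear terms, 87.00 dB.
The limit corresponds to 10^(95/10) = 3.162e+09; subtracting the fixed part leaves 2.661e+09 for the compressor, i.e. 94.25 dB.
So the compressor must be reduced from 98 to 94.25 dB: IL = 3.75 dB.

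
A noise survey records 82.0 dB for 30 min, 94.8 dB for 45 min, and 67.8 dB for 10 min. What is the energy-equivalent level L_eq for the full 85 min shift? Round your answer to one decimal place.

92.2 dB

Weight each interval's intensity by its duration and average over T = 85 min:
Σ tᵢ·10^(Lᵢ/10) = 30·10^(82.0/10) + 45·10^(94.8/10) + 10·10^(67.8/10) = 1.407e+11.
L_eq = 10·log₁₀(1.407e+11/85) = 92.19 dB.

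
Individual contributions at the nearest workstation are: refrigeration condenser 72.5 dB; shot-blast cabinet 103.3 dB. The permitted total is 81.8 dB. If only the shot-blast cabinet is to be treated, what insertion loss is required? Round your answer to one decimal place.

22.0 dB

Fixed contribution from the other source: Σ 10^(L/10) = 10^(72.5/10) = 1.778e+07 (72.50 dB).
The limit corresponds to 10^(81.8/10) = 1.514e+08; subtracting the fixed part leaves 1.336e+08 for the shot-blast cabinet, i.e. 81.26 dB.
So the shot-blast cabinet must be reduced from 103.3 to 81.26 dB: IL = 22.04 dB.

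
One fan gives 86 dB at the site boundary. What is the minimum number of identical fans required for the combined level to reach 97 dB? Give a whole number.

13

N identical sources give L₁ + 10·log₁₀ N, so require 10·log₁₀ N ≥ 97 − 86 = 11.0 dB.
N ≥ 10^(11.0/10) = 12.589, so N = 13.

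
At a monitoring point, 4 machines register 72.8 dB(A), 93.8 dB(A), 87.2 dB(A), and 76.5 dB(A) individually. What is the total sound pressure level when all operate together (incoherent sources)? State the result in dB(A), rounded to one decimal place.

For uncorrelated sources the intensities add, so convert each level to linear form, sum, and take 10·log₁₀ of the total.
Σ 10^(L/10) = 10^(72.8/10) + 10^(93.8/10) + 10^(87.2/10) + 10^(76.5/10) = 2.987e+09.
L_total = 10·log₁₀(2.987e+09) = 94.75 dB(A).

94.8 dB(A)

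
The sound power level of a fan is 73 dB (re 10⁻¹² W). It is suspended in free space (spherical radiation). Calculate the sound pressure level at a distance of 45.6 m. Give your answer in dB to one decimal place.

Free-field spherical radiation: L_p = L_w − 10·log₁₀(4π·r²), r = 45.6 m.
4π·r² = 2.613e+04 m², 10·log₁₀ of that is 44.171 dB.
L_p = 73 − 44.171 = 28.83 dB.

28.8 dB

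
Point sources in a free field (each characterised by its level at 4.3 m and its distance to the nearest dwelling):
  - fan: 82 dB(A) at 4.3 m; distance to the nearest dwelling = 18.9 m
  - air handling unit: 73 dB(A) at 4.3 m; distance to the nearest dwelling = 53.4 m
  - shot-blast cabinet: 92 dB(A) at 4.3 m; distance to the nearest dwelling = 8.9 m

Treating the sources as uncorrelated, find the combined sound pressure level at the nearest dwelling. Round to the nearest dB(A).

86 dB(A)

Apply inverse-square spreading to bring every level to the receiver, then sum 10^(L/10).
fan: 82 − 20·log₁₀(18.9/4.3) = 82 − 12.86 = 69.14 dB(A).
air handling unit: 73 − 20·log₁₀(53.4/4.3) = 73 − 21.88 = 51.12 dB(A).
shot-blast cabinet: 92 − 20·log₁₀(8.9/4.3) = 92 − 6.32 = 85.68 dB(A).
Σ 10^(L/10) = 3.783e+08 → L_total = 10·log₁₀(3.783e+08) = 85.78 dB(A).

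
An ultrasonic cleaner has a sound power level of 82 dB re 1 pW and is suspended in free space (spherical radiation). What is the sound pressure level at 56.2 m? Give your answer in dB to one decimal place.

36.0 dB

The power spreads over a sphere of area 4π·r², so L_p = L_w − 10·log₁₀(4π·r²).
4π·r² = 3.969e+04 m², 10·log₁₀ of that is 45.987 dB.
L_p = 82 − 45.987 = 36.01 dB.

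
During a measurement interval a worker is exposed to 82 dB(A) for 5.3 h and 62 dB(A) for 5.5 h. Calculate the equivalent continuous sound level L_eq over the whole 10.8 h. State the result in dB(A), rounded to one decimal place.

Weight each interval's intensity by its duration and average over T = 10.8 h:
Σ tᵢ·10^(Lᵢ/10) = 5.3·10^(82/10) + 5.5·10^(62/10) = 8.487e+08.
L_eq = 10·log₁₀(8.487e+08/10.8) = 78.95 dB(A).

79.0 dB(A)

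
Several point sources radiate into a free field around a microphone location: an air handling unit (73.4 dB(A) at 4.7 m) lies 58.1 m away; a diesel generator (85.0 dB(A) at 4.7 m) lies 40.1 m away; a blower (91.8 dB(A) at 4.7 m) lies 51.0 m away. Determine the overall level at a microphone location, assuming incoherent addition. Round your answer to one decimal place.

First find each source's level at the receiver (point-source: −20·log₁₀(r/r_ref)), then combine on an intensity basis.
air handling unit: 73.4 − 20·log₁₀(58.1/4.7) = 73.4 − 21.84 = 51.56 dB(A).
diesel generator: 85.0 − 20·log₁₀(40.1/4.7) = 85.0 − 18.62 = 66.38 dB(A).
blower: 91.8 − 20·log₁₀(51.0/4.7) = 91.8 − 20.71 = 71.09 dB(A).
Σ 10^(L/10) = 1.734e+07 → L_total = 10·log₁₀(1.734e+07) = 72.39 dB(A).

72.4 dB(A)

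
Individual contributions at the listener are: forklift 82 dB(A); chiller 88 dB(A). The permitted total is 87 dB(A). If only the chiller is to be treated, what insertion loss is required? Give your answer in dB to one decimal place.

2.7 dB

The untreated sources together contribute 10^(82/10) = 1.585e+08, i.e. 82.00 dB(A).
The limit corresponds to 10^(87/10) = 5.012e+08; subtracting the fixed part leaves 3.427e+08 for the chiller, i.e. 85.35 dB(A).
So the chiller must be reduced from 88 to 85.35 dB(A): IL = 2.65 dB.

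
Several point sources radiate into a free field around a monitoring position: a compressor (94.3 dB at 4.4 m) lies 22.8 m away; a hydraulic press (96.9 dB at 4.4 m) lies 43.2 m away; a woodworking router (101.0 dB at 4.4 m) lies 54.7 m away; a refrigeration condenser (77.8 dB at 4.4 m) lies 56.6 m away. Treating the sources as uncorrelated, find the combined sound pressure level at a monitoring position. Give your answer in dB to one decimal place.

83.7 dB

Apply inverse-square spreading to bring every level to the receiver, then sum 10^(L/10).
compressor: 94.3 − 20·log₁₀(22.8/4.4) = 94.3 − 14.29 = 80.01 dB.
hydraulic press: 96.9 − 20·log₁₀(43.2/4.4) = 96.9 − 19.84 = 77.06 dB.
woodworking router: 101.0 − 20·log₁₀(54.7/4.4) = 101.0 − 21.89 = 79.11 dB.
refrigeration condenser: 77.8 − 20·log₁₀(56.6/4.4) = 77.8 − 22.19 = 55.61 dB.
Σ 10^(L/10) = 2.329e+08 → L_total = 10·log₁₀(2.329e+08) = 83.67 dB.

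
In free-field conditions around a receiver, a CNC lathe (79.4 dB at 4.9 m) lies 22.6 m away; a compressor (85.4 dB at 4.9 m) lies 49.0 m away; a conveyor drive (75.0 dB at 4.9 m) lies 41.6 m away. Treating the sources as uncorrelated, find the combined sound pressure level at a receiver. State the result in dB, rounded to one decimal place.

Propagate each source to the receiver with L = L_ref − 20·log₁₀(r/r_ref), then add intensities.
CNC lathe: 79.4 − 20·log₁₀(22.6/4.9) = 79.4 − 13.28 = 66.12 dB.
compressor: 85.4 − 20·log₁₀(49.0/4.9) = 85.4 − 20.00 = 65.40 dB.
conveyor drive: 75.0 − 20·log₁₀(41.6/4.9) = 75.0 − 18.58 = 56.42 dB.
Σ 10^(L/10) = 8.000e+06 → L_total = 10·log₁₀(8.000e+06) = 69.03 dB.

69.0 dB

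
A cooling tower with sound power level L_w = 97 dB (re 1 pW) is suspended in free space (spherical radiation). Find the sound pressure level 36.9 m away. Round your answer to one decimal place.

54.7 dB

The power spreads over a sphere of area 4π·r², so L_p = L_w − 10·log₁₀(4π·r²).
4π·r² = 1.711e+04 m², 10·log₁₀ of that is 42.333 dB.
L_p = 97 − 42.333 = 54.67 dB.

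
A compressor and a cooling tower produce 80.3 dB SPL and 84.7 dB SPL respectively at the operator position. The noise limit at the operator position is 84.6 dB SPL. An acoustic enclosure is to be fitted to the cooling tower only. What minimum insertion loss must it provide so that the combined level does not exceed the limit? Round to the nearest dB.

2 dB

Everything except the cooling tower sums to 10^(80.3/10) = 1.072e+08 in linear terms, 80.30 dB SPL.
To meet 84.6 dB SPL overall, the treated cooling tower may contribute at most 10^(84.6/10) − 1.072e+08 = 1.813e+08, i.e. 82.58 dB SPL.
Required insertion loss = 84.7 − 82.58 = 2.12 dB.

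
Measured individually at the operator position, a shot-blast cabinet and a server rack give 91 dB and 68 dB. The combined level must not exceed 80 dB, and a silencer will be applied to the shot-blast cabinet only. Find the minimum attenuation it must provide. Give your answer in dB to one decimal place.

The untreated sources together contribute 10^(68/10) = 6.310e+06, i.e. 68.00 dB.
The limit corresponds to 10^(80/10) = 1.000e+08; subtracting the fixed part leaves 9.369e+07 for the shot-blast cabinet, i.e. 79.72 dB.
Required insertion loss = 91 − 79.72 = 11.28 dB.

11.3 dB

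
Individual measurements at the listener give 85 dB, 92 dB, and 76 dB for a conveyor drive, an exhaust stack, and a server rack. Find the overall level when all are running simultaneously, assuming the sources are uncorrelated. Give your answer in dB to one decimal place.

92.9 dB

Incoherent sources combine by intensity addition: L_total = 10·log₁₀(Σ 10^(L_i/10)).
Σ 10^(L/10) = 10^(85/10) + 10^(92/10) + 10^(76/10) = 1.941e+09.
L_total = 10·log₁₀(1.941e+09) = 92.88 dB.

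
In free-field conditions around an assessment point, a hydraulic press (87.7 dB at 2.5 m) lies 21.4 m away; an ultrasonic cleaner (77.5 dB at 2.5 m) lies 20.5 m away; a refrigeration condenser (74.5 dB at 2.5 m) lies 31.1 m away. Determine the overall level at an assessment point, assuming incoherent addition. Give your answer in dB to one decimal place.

69.6 dB

Propagate each source to the receiver with L = L_ref − 20·log₁₀(r/r_ref), then add intensities.
hydraulic press: 87.7 − 20·log₁₀(21.4/2.5) = 87.7 − 18.65 = 69.05 dB.
ultrasonic cleaner: 77.5 − 20·log₁₀(20.5/2.5) = 77.5 − 18.28 = 59.22 dB.
refrigeration condenser: 74.5 − 20·log₁₀(31.1/2.5) = 74.5 − 21.90 = 52.60 dB.
Σ 10^(L/10) = 9.055e+06 → L_total = 10·log₁₀(9.055e+06) = 69.57 dB.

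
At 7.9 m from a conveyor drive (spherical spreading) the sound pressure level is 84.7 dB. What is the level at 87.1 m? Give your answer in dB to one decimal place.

Spherical spreading from a point source gives a 20·log₁₀(r₂/r₁) drop.
L₂ = 84.7 − 20·log₁₀(87.1/7.9) = 84.7 − 20.848 = 63.85 dB.

63.9 dB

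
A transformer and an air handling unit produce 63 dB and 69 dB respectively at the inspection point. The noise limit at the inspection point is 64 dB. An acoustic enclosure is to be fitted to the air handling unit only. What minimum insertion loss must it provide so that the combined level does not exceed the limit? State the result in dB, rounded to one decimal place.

11.9 dB

Everything except the air handling unit sums to 10^(63/10) = 1.995e+06 in linear terms, 63.00 dB.
The limit corresponds to 10^(64/10) = 2.512e+06; subtracting the fixed part leaves 5.166e+05 for the air handling unit, i.e. 57.13 dB.
Required insertion loss = 69 − 57.13 = 11.87 dB.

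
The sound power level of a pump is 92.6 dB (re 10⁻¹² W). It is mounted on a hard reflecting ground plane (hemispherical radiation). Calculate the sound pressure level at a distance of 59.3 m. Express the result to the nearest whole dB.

Free-field hemispherical radiation: L_p = L_w − 10·log₁₀(2π·r²), r = 59.3 m.
2π·r² = 2.209e+04 m², 10·log₁₀ of that is 43.443 dB.
L_p = 92.6 − 43.443 = 49.16 dB.

49 dB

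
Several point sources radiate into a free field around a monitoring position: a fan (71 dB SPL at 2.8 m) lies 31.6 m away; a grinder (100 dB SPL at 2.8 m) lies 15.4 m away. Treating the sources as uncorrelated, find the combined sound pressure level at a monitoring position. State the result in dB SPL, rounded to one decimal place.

85.2 dB SPL

First find each source's level at the receiver (point-source: −20·log₁₀(r/r_ref)), then combine on an intensity basis.
fan: 71 − 20·log₁₀(31.6/2.8) = 71 − 21.05 = 49.95 dB SPL.
grinder: 100 − 20·log₁₀(15.4/2.8) = 100 − 14.81 = 85.19 dB SPL.
Σ 10^(L/10) = 3.307e+08 → L_total = 10·log₁₀(3.307e+08) = 85.19 dB SPL.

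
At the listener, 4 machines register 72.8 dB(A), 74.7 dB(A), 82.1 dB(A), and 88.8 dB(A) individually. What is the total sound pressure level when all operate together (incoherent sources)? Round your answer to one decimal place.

Incoherent sources combine by intensity addition: L_total = 10·log₁₀(Σ 10^(L_i/10)).
Σ 10^(L/10) = 10^(72.8/10) + 10^(74.7/10) + 10^(82.1/10) + 10^(88.8/10) = 9.693e+08.
L_total = 10·log₁₀(9.693e+08) = 89.86 dB(A).

89.9 dB(A)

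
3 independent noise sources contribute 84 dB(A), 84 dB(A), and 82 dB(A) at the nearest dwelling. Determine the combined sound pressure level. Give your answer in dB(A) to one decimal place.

For uncorrelated sources the intensities add, so convert each level to linear form, sum, and take 10·log₁₀ of the total.
Σ 10^(L/10) = 10^(84/10) + 10^(84/10) + 10^(82/10) = 6.609e+08.
L_total = 10·log₁₀(6.609e+08) = 88.20 dB(A).

88.2 dB(A)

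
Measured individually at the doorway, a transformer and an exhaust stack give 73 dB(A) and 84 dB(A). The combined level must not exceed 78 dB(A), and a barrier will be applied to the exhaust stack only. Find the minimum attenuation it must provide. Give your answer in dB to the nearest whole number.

Fixed contribution from the other source: Σ 10^(L/10) = 10^(73/10) = 1.995e+07 (73.00 dB(A)).
The limit corresponds to 10^(78/10) = 6.310e+07; subtracting the fixed part leaves 4.314e+07 for the exhaust stack, i.e. 76.35 dB(A).
So the exhaust stack must be reduced from 84 to 76.35 dB(A): IL = 7.65 dB.

8 dB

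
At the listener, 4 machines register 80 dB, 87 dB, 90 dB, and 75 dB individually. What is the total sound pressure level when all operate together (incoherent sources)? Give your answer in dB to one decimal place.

Incoherent sources combine by intensity addition: L_total = 10·log₁₀(Σ 10^(L_i/10)).
Σ 10^(L/10) = 10^(80/10) + 10^(87/10) + 10^(90/10) + 10^(75/10) = 1.633e+09.
L_total = 10·log₁₀(1.633e+09) = 92.13 dB.

92.1 dB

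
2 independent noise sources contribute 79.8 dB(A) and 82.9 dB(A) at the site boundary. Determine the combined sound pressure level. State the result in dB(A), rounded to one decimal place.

Incoherent sources combine by intensity addition: L_total = 10·log₁₀(Σ 10^(L_i/10)).
Σ 10^(L/10) = 10^(79.8/10) + 10^(82.9/10) = 2.905e+08.
L_total = 10·log₁₀(2.905e+08) = 84.63 dB(A).

84.6 dB(A)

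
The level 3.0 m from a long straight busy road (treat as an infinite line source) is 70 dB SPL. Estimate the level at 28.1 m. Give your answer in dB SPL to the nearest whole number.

60 dB SPL

Cylindrical spreading from a line source gives a 10·log₁₀(r₂/r₁) drop.
L₂ = 70 − 10·log₁₀(28.1/3.0) = 70 − 9.716 = 60.28 dB SPL.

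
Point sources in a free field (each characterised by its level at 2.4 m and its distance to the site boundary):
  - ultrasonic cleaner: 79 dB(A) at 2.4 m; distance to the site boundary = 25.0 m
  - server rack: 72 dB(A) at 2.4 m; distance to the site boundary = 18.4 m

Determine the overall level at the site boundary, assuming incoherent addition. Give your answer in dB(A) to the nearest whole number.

Propagate each source to the receiver with L = L_ref − 20·log₁₀(r/r_ref), then add intensities.
ultrasonic cleaner: 79 − 20·log₁₀(25.0/2.4) = 79 − 20.35 = 58.65 dB(A).
server rack: 72 − 20·log₁₀(18.4/2.4) = 72 − 17.69 = 54.31 dB(A).
Σ 10^(L/10) = 1.002e+06 → L_total = 10·log₁₀(1.002e+06) = 60.01 dB(A).

60 dB(A)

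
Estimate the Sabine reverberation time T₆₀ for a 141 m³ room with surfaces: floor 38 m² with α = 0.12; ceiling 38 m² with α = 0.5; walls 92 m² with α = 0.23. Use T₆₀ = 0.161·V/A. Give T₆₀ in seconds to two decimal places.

0.51 s

A = Σ Sᵢαᵢ = 38·0.12 + 38·0.5 + 92·0.23 = 44.72 m².
T₆₀ = 0.161·V/A = 0.161·141/44.72 = 0.508 s.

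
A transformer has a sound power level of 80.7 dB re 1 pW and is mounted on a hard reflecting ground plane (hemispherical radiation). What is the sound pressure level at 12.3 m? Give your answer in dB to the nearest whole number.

Free-field hemispherical radiation: L_p = L_w − 10·log₁₀(2π·r²), r = 12.3 m.
2π·r² = 950.6 m², 10·log₁₀ of that is 29.780 dB.
L_p = 80.7 − 29.780 = 50.92 dB.

51 dB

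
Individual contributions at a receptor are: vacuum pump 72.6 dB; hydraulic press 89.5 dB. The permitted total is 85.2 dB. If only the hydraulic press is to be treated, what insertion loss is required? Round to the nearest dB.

5 dB

Everything except the hydraulic press sums to 10^(72.6/10) = 1.820e+07 in linear terms, 72.60 dB.
The limit corresponds to 10^(85.2/10) = 3.311e+08; subtracting the fixed part leaves 3.129e+08 for the hydraulic press, i.e. 84.95 dB.
Required insertion loss = 89.5 − 84.95 = 4.55 dB.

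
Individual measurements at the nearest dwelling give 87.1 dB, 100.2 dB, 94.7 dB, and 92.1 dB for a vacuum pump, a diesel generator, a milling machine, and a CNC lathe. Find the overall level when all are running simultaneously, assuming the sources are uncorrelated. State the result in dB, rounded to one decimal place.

Incoherent sources combine by intensity addition: L_total = 10·log₁₀(Σ 10^(L_i/10)).
Σ 10^(L/10) = 10^(87.1/10) + 10^(100.2/10) + 10^(94.7/10) + 10^(92.1/10) = 1.556e+10.
L_total = 10·log₁₀(1.556e+10) = 101.92 dB.

101.9 dB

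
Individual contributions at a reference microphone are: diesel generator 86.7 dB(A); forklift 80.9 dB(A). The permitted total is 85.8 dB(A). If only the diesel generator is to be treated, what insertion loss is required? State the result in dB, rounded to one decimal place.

2.6 dB

The untreated sources together contribute 10^(80.9/10) = 1.230e+08, i.e. 80.90 dB(A).
The limit corresponds to 10^(85.8/10) = 3.802e+08; subtracting the fixed part leaves 2.572e+08 for the diesel generator, i.e. 84.10 dB(A).
So the diesel generator must be reduced from 86.7 to 84.10 dB(A): IL = 2.60 dB.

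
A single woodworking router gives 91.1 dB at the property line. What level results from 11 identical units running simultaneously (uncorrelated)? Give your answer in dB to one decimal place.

101.5 dB

With 11 equal, uncorrelated contributions the intensity is 11× that of one unit, giving a rise of 10·log₁₀ 11.
L_total = 91.1 + 10·log₁₀(11) = 91.1 + 10.414 = 101.51 dB.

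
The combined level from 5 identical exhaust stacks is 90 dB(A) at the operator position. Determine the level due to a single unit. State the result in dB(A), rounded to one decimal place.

83.0 dB(A)

5 equal contributions raise the level by 10·log₁₀ 5 = 6.990 dB, so each unit alone gives 90 − 6.990.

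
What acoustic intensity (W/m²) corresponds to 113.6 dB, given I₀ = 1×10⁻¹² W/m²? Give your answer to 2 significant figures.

0.23 W/m²

I/I₀ = 10^(113.6/10) = 2.291e+11, so I = 2.291e+11 × 10⁻¹² W/m².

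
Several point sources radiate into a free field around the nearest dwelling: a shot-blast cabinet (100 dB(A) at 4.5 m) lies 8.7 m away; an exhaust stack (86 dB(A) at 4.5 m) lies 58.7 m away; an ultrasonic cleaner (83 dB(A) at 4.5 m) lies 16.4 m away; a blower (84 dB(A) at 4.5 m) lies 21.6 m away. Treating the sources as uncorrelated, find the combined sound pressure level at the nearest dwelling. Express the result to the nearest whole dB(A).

94 dB(A)

Apply inverse-square spreading to bring every level to the receiver, then sum 10^(L/10).
shot-blast cabinet: 100 − 20·log₁₀(8.7/4.5) = 100 − 5.73 = 94.27 dB(A).
exhaust stack: 86 − 20·log₁₀(58.7/4.5) = 86 − 22.31 = 63.69 dB(A).
ultrasonic cleaner: 83 − 20·log₁₀(16.4/4.5) = 83 − 11.23 = 71.77 dB(A).
blower: 84 − 20·log₁₀(21.6/4.5) = 84 − 13.62 = 70.38 dB(A).
Σ 10^(L/10) = 2.704e+09 → L_total = 10·log₁₀(2.704e+09) = 94.32 dB(A).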